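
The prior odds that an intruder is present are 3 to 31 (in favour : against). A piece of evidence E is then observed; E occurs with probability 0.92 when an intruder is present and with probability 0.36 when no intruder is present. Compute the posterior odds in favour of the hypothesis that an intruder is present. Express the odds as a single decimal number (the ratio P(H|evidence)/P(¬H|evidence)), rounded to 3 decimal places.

Prior odds = 3/31 = 0.096774. In log-odds, ln(0.096774) = -2.3354.
Add log likelihood ratio: ln(2.5556) = 0.93827.
Posterior log-odds = -1.3971, so posterior odds = exp(-1.3971) = 0.24731.

Posterior odds ≈ 0.247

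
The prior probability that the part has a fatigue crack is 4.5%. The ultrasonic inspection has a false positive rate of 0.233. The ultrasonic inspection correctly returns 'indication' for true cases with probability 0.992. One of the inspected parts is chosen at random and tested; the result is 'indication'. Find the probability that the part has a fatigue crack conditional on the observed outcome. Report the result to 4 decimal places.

Write H for 'the part has a fatigue crack'. Prior odds H:¬H = 0.045/0.955 = 0.047120. For the 'indication' outcome, the likelihood ratio is 0.992/0.233 = 4.2575.
Posterior odds = 0.047120 × 4.2575 = 0.20062, so P(H|E) = 0.20062/(1+0.20062) = 0.1671.

P(H | E) ≈ 0.1671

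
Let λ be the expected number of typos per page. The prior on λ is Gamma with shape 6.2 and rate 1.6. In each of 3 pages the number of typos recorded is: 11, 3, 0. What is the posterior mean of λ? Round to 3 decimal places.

The Poisson likelihood adds the total count to the shape and the number of exposure periods to the rate. Here ∑xᵢ = 14 and n = 3, so shape 6.2→20.2 and rate 1.6→4.6.
Posterior mean = shape/rate = 20.2/4.6 = 4.391.

Posterior mean ≈ 4.391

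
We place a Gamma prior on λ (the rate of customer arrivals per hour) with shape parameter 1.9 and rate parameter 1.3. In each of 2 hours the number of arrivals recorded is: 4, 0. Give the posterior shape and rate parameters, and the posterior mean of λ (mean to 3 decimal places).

Total count ∑xᵢ = 4 over n = 2 hours.
Gamma is conjugate to the Poisson likelihood: posterior is Gamma(shape = 1.9+4 = 5.9, rate = 1.3+2 = 3.3).
Posterior mean = shape/rate = 5.9/3.3 = 1.788.

Posterior: Gamma(shape=5.9, rate=3.3); mean ≈ 1.788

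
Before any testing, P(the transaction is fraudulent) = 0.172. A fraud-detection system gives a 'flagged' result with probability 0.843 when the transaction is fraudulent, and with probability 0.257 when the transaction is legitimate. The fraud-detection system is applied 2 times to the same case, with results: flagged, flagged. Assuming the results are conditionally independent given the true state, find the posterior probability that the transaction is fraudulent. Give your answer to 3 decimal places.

Posterior P(H) ≈ 0.691

With H the event that the transaction is fraudulent, the joint likelihood of the observed sequence is P(data|H) = 0.843·0.843 = 0.71065 and P(data|¬H) = 0.257·0.257 = 0.066049.
Bayes: P(H|data) = 0.172·0.71065 / (0.172·0.71065 + 0.828·0.066049) = 0.12223/0.17692 = 0.6909.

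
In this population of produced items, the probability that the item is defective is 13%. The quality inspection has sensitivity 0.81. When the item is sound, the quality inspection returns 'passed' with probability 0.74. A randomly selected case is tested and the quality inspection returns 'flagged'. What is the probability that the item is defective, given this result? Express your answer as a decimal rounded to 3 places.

Write H for 'the item is defective'. Prior odds H:¬H = 0.13/0.87 = 0.14943. For the 'flagged' outcome, the likelihood ratio is 0.81/0.26 = 3.1154.
Posterior odds = 0.14943 × 3.1154 = 0.46552, so P(H|E) = 0.46552/(1+0.46552) = 0.318.

P(H | E) ≈ 0.318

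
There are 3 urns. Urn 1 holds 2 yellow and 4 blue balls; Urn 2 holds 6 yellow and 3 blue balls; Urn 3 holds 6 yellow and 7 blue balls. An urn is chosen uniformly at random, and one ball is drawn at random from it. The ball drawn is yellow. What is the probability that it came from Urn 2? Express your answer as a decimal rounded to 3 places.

Posterior probability ≈ 0.456

Tabulate prior·likelihood by source: [1] prior 0.333333, lik 0.3333, product 0.1111; [2] prior 0.333333, lik 0.6667, product 0.2222; [3] prior 0.333333, lik 0.4615, product 0.1538.
Normalizing constant = 0.48718; the posterior for Urn 2 is its product over the sum, 0.2222/0.48718 = 0.456.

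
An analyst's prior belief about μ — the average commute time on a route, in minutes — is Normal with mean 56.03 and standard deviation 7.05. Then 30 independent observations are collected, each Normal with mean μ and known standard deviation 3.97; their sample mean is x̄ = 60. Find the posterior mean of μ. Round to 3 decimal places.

With known σ, the Normal prior is conjugate. Weight on the data is w = (n/σ²)/(n/σ² + 1/τ₀²) = 1.90344/(1.90344+0.0201197) = 0.98954.
Posterior mean = w·x̄ + (1−w)·μ₀ = 0.98954·60 + 0.010460·56.03 = 59.958.

Posterior mean ≈ 59.958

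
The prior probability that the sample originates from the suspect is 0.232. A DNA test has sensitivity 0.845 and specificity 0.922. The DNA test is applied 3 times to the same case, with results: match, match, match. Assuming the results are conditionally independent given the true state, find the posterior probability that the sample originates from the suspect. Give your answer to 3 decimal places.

Posterior P(H) ≈ 0.997

Let H be the event that the sample originates from the suspect; start with P(H) = 0.232. P('match'|H) = 0.845, P('match'|¬H) = 0.078.
Update on result 1 ('match'): P(H) ← 0.845·0.2320 / (0.845·0.2320 + 0.078·0.7680) = 0.19604/0.25594 = 0.7659.
Update on result 2 ('match'): P(H) ← 0.845·0.7659 / (0.845·0.7659 + 0.078·0.2341) = 0.64723/0.66548 = 0.9726.
Update on result 3 ('match'): P(H) ← 0.845·0.9726 / (0.845·0.9726 + 0.078·0.0274) = 0.82182/0.82396 = 0.9974.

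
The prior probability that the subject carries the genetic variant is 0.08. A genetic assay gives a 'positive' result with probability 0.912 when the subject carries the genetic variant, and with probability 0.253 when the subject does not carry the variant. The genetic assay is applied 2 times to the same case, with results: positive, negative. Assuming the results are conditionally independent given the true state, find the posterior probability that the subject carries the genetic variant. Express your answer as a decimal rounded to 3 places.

Let H be the event that the subject carries the genetic variant; start with P(H) = 0.08. P('positive'|H) = 0.912, P('positive'|¬H) = 0.253.
Update on result 1 ('positive'): P(H) ← 0.912·0.0800 / (0.912·0.0800 + 0.253·0.9200) = 0.072960/0.30572 = 0.2386.
Update on result 2 ('negative'): P(H) ← 0.088·0.2386 / (0.088·0.2386 + 0.747·0.7614) = 0.021001/0.58973 = 0.0356.

Posterior P(H) ≈ 0.036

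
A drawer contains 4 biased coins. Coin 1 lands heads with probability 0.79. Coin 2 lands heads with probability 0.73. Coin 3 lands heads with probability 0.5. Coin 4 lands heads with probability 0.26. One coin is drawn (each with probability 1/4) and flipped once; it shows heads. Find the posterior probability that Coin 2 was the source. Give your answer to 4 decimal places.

Posterior probability ≈ 0.3202

Tabulate prior·likelihood by source: [1] prior 0.25, lik 0.79, product 0.1975; [2] prior 0.25, lik 0.73, product 0.1825; [3] prior 0.25, lik 0.5, product 0.1250; [4] prior 0.25, lik 0.26, product 0.06500.
Normalizing constant = 0.57000; the posterior for Coin 2 is its product over the sum, 0.1825/0.57000 = 0.3202.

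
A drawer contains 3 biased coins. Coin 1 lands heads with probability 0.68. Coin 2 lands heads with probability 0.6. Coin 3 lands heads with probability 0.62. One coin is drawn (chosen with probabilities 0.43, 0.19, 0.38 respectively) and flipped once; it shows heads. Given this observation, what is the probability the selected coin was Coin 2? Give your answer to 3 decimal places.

P(heads|C1) = 0.68; P(heads|C2) = 0.6; P(heads|C3) = 0.62.
Prior × likelihood for each source: 0.43·0.68=0.2924, 0.19·0.6=0.1140, 0.38·0.62=0.2356. Summing gives P(heads) = 0.64200.
P(Coin 2 | heads) = 0.1140 / 0.64200 = 0.178.

Posterior probability ≈ 0.178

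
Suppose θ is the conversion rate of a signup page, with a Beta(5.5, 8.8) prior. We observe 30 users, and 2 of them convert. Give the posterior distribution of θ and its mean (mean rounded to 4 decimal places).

Posterior: Beta(7.5, 36.8); mean ≈ 0.1693

Observing 2 successes and 28 failures updates Beta(5.5, 8.8) by adding the success and failure counts to the two shape parameters: α = 5.5+2 = 7.5, β = 8.8+28 = 36.8.
Posterior mean = α/(α+β) = 7.5/44.3 = 0.1693.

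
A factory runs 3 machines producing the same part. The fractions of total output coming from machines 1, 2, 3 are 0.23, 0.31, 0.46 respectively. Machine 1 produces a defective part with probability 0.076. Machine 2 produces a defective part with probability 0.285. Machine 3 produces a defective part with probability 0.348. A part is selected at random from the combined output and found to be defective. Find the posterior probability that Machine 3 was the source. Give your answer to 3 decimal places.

Posterior probability ≈ 0.602

P(defective|M1) = 0.076; P(defective|M2) = 0.285; P(defective|M3) = 0.348.
Prior × likelihood for each source: 0.23·0.076=0.01748, 0.31·0.285=0.08835, 0.46·0.348=0.1601. Summing gives P(defective) = 0.26591.
P(Machine 3 | defective) = 0.1601 / 0.26591 = 0.602.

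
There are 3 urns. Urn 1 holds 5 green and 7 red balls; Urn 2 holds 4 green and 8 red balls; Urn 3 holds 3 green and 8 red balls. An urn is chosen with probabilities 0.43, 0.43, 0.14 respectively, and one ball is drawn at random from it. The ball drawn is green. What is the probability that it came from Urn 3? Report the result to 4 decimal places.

Tabulate prior·likelihood by source: [1] prior 0.43, lik 0.4167, product 0.1792; [2] prior 0.43, lik 0.3333, product 0.1433; [3] prior 0.14, lik 0.2727, product 0.03818.
Normalizing constant = 0.36068; the posterior for Urn 3 is its product over the sum, 0.03818/0.36068 = 0.1059.

Posterior probability ≈ 0.1059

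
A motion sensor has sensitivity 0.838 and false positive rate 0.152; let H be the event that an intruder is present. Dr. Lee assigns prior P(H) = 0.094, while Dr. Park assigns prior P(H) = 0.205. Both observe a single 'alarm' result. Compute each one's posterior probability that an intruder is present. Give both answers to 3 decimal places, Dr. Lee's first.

Dr. Lee: 0.364; Dr. Park: 0.587

The likelihood ratio for an 'alarm' result is 0.838/0.152 = 5.5132.
Dr. Lee: prior odds 0.094/0.906 = 0.10375; posterior odds 0.57201; posterior probability 0.364.
Dr. Park: prior odds 0.205/0.795 = 0.25786; posterior odds 1.4216; posterior probability 0.587.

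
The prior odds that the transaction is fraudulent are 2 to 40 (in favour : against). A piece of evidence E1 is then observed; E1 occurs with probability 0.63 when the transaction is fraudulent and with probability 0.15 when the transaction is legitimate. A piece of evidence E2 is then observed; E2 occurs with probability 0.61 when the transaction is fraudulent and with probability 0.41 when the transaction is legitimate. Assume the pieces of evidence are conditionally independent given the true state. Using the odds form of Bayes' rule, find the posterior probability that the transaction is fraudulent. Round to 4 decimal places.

Posterior probability ≈ 0.2381

Prior odds = 2/40 = 0.050000.
Likelihood ratio for E1 = 0.63/0.15 = 4.2000.
Likelihood ratio for E2 = 0.61/0.41 = 1.4878.
Posterior odds = prior odds × LR₁ × LR₂ = 0.31244.
Posterior probability = odds/(1+odds) = 0.31244/1.3124 = 0.2381.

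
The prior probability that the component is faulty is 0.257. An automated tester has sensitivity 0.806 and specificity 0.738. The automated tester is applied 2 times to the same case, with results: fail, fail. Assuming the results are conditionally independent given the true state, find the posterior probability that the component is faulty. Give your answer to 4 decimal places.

Posterior P(H) ≈ 0.7660

Let H be the event that the component is faulty; start with P(H) = 0.257. P('fail'|H) = 0.806, P('fail'|¬H) = 0.262.
Update on result 1 ('fail'): P(H) ← 0.806·0.2570 / (0.806·0.2570 + 0.262·0.7430) = 0.20714/0.40181 = 0.5155.
Update on result 2 ('fail'): P(H) ← 0.806·0.5155 / (0.806·0.5155 + 0.262·0.4845) = 0.41551/0.54245 = 0.7660.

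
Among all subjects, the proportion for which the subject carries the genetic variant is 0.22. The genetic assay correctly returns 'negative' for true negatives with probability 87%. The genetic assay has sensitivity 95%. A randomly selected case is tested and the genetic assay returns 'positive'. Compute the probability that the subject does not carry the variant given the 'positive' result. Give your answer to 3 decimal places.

Let H be the event that the subject carries the genetic variant. P(H) = 0.22, so P(¬H) = 0.78. With E the 'positive' result, P(E|H) = 0.95 and P(E|¬H) = 0.13.
P(E) = 0.95·0.22 + 0.13·0.78 = 0.20900 + 0.10140 = 0.31040.
By Bayes' theorem, P(H|E) = 0.20900 / 0.31040 = 0.673. Hence P(¬H|E) = 1 − 0.673 = 0.327.

P(¬H | E) ≈ 0.327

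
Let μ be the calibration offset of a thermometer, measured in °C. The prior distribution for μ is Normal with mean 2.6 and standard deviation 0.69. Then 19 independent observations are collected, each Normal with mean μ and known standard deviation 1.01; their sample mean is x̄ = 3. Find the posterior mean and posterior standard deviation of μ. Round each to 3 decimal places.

Prior precision 1/τ₀² = 1/0.69² = 2.10040; data precision n/σ² = 19/1.01² = 18.6256.
Posterior precision = 2.10040 + 18.6256 = 20.7260, giving posterior SD = 1/√20.7260 = 0.220.
Posterior mean = (2.10040·2.6 + 18.6256·3) / 20.7260 = 2.959.

Posterior mean ≈ 2.959; posterior SD ≈ 0.220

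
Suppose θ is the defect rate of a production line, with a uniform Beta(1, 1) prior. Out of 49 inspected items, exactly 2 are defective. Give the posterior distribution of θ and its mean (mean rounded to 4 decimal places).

Posterior: Beta(3, 48); mean ≈ 0.0588

Observing 2 successes and 47 failures updates Beta(1, 1) by adding the success and failure counts to the two shape parameters: α = 1+2 = 3, β = 1+47 = 48.
E[θ | data] = 3/(3+48) = 0.0588.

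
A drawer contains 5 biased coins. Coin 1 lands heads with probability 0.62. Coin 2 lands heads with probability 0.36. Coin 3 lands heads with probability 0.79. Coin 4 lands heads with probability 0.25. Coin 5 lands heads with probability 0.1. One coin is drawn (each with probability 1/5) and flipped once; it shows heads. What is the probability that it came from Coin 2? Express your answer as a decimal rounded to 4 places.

Posterior probability ≈ 0.1698

P(heads|C1) = 0.62; P(heads|C2) = 0.36; P(heads|C3) = 0.79; P(heads|C4) = 0.25; P(heads|C5) = 0.1.
Prior × likelihood for each source: 0.2·0.62=0.1240, 0.2·0.36=0.07200, 0.2·0.79=0.1580, 0.2·0.25=0.05000, 0.2·0.1=0.02000. Summing gives P(heads) = 0.42400.
P(Coin 2 | heads) = 0.07200 / 0.42400 = 0.1698.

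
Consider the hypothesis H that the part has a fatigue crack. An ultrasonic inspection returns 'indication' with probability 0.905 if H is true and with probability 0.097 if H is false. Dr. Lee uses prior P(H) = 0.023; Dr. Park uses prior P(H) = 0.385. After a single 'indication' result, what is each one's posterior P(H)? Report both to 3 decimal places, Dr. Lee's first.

Dr. Lee: 0.180; Dr. Park: 0.854

P('+'|H) = 0.905, P('+'|¬H) = 0.097.
Dr. Lee: numerator 0.905·0.023 = 0.020815; evidence = 0.020815+0.097·0.977 = 0.11558; posterior = 0.180.
Dr. Park: numerator 0.905·0.385 = 0.34843; evidence = 0.34843+0.097·0.615 = 0.40808; posterior = 0.854.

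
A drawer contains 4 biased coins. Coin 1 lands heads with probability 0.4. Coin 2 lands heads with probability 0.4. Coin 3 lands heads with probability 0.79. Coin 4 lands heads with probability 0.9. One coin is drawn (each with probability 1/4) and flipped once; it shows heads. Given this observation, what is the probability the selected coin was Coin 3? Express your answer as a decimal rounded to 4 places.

Posterior probability ≈ 0.3173

P(heads|C1) = 0.4; P(heads|C2) = 0.4; P(heads|C3) = 0.79; P(heads|C4) = 0.9.
Prior × likelihood for each source: 0.25·0.4=0.1000, 0.25·0.4=0.1000, 0.25·0.79=0.1975, 0.25·0.9=0.2250. Summing gives P(heads) = 0.62250.
P(Coin 3 | heads) = 0.1975 / 0.62250 = 0.3173.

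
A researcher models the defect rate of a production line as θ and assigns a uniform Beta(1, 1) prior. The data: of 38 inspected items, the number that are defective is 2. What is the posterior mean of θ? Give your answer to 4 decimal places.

The binomial likelihood is conjugate to the Beta prior: with 2 successes and 36 failures, the posterior is Beta(1+2, 1+36) = Beta(3, 37).
Posterior mean = α/(α+β) = 3/40 = 0.0750.

Posterior mean ≈ 0.0750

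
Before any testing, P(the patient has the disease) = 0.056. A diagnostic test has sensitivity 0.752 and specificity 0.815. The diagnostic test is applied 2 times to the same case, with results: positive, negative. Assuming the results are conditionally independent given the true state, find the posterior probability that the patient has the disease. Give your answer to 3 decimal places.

With H the event that the patient has the disease, the joint likelihood of the observed sequence is P(data|H) = 0.752·0.248 = 0.18650 and P(data|¬H) = 0.185·0.815 = 0.15077.
Bayes: P(H|data) = 0.056·0.18650 / (0.056·0.18650 + 0.944·0.15077) = 0.010444/0.15278 = 0.0684.

Posterior P(H) ≈ 0.068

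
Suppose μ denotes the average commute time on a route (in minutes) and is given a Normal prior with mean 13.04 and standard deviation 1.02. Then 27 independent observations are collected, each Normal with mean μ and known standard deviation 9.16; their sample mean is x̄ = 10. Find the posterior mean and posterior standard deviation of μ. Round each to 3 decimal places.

Posterior mean ≈ 12.278; posterior SD ≈ 0.883

With known σ, the Normal prior is conjugate. Weight on the data is w = (n/σ²)/(n/σ² + 1/τ₀²) = 0.321790/(0.321790+0.961169) = 0.25082.
Posterior mean = w·x̄ + (1−w)·μ₀ = 0.25082·10 + 0.74918·13.04 = 12.278. Posterior variance = 1/(0.321790+0.961169) = 0.779448, so SD = 0.883.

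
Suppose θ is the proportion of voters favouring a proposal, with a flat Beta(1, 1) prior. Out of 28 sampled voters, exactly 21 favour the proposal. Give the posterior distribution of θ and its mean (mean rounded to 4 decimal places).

Observing 21 successes and 7 failures updates Beta(1, 1) by adding the success and failure counts to the two shape parameters: α = 1+21 = 22, β = 1+7 = 8.
Posterior mean = α/(α+β) = 22/30 = 0.7333.

Posterior: Beta(22, 8); mean ≈ 0.7333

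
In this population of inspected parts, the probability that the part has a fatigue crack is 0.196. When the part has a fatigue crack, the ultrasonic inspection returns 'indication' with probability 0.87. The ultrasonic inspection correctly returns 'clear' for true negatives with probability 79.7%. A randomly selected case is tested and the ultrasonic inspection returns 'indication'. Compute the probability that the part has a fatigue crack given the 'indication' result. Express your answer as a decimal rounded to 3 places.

P(H | E) ≈ 0.511

Write H for 'the part has a fatigue crack'. Prior odds H:¬H = 0.196/0.804 = 0.24378. For the 'indication' outcome, the likelihood ratio is 0.87/0.203 = 4.2857.
Posterior odds = 0.24378 × 4.2857 = 1.0448, so P(H|E) = 1.0448/(1+1.0448) = 0.511.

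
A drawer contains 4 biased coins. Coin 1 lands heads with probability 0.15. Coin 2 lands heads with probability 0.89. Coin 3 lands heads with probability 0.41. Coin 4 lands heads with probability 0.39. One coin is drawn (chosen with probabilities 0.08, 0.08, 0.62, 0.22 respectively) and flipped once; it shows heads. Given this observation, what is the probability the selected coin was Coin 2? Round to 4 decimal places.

P(heads|C1) = 0.15; P(heads|C2) = 0.89; P(heads|C3) = 0.41; P(heads|C4) = 0.39.
Prior × likelihood for each source: 0.08·0.15=0.01200, 0.08·0.89=0.07120, 0.62·0.41=0.2542, 0.22·0.39=0.08580. Summing gives P(heads) = 0.42320.
P(Coin 2 | heads) = 0.07120 / 0.42320 = 0.1682.

Posterior probability ≈ 0.1682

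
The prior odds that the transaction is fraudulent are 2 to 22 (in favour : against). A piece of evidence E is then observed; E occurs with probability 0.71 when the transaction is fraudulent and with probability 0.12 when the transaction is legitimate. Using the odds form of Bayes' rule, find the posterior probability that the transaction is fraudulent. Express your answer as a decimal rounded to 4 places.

Prior odds = 2/22 = 0.090909.
Likelihood ratio for E = 0.71/0.12 = 5.9167.
Posterior odds = prior odds × LR = 0.53788.
Posterior probability = odds/(1+odds) = 0.53788/1.5379 = 0.3498.

Posterior probability ≈ 0.3498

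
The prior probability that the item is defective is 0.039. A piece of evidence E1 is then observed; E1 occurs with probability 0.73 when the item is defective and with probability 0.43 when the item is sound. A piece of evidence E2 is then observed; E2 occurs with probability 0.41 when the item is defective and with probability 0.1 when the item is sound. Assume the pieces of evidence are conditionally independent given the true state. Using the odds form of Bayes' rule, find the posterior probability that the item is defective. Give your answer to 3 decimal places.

Prior odds = 0.039/(1−0.039) = 0.040583.
Likelihood ratio for E1 = 0.73/0.43 = 1.6977.
Likelihood ratio for E2 = 0.41/0.1 = 4.1000.
Posterior odds = prior odds × LR₁ × LR₂ = 0.28247.
Posterior probability = odds/(1+odds) = 0.28247/1.2825 = 0.220.

Posterior probability ≈ 0.220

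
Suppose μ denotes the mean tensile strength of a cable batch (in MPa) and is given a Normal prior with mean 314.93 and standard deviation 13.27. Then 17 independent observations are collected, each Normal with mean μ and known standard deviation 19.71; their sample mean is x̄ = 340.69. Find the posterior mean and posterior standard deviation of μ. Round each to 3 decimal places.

Posterior mean ≈ 337.731; posterior SD ≈ 4.497

Prior precision 1/τ₀² = 1/13.27² = 0.00567882; data precision n/σ² = 17/19.71² = 0.0437598.
Posterior precision = 0.00567882 + 0.0437598 = 0.0494387, giving posterior SD = 1/√0.0494387 = 4.497.
Posterior mean = (0.00567882·314.93 + 0.0437598·340.69) / 0.0494387 = 337.731.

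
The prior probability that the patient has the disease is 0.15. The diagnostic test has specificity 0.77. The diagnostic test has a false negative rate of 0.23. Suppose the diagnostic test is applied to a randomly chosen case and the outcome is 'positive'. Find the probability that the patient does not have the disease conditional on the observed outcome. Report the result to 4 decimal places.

Write H for 'the patient has the disease'. Prior odds H:¬H = 0.15/0.85 = 0.17647. For the 'positive' outcome, the likelihood ratio is 0.77/0.23 = 3.3478.
Posterior odds = 0.17647 × 3.3478 = 0.59079, so P(H|E) = 0.59079/(1+0.59079) = 0.3714. Then P(¬H|E) = 1 − 0.3714 = 0.6286.

P(¬H | E) ≈ 0.6286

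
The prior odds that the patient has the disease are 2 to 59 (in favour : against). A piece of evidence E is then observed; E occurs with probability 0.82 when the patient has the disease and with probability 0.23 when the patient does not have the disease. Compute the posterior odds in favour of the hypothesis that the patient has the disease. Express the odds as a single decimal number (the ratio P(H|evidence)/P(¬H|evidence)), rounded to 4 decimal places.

Prior odds = 2/59 = 0.033898. In log-odds, ln(0.033898) = -3.3844.
Add log likelihood ratio: ln(3.5652) = 1.2712.
Posterior log-odds = -2.1132, so posterior odds = exp(-2.1132) = 0.12085.

Posterior odds ≈ 0.1209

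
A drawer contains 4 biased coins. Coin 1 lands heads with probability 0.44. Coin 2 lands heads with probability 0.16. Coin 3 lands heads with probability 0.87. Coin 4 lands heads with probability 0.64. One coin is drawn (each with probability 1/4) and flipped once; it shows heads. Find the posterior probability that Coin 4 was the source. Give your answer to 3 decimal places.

Posterior probability ≈ 0.303

Tabulate prior·likelihood by source: [1] prior 0.25, lik 0.44, product 0.1100; [2] prior 0.25, lik 0.16, product 0.04000; [3] prior 0.25, lik 0.87, product 0.2175; [4] prior 0.25, lik 0.64, product 0.1600.
Normalizing constant = 0.52750; the posterior for Coin 4 is its product over the sum, 0.1600/0.52750 = 0.303.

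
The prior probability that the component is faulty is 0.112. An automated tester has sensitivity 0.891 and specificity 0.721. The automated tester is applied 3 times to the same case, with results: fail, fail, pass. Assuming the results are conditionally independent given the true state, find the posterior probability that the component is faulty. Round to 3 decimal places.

With H the event that the component is faulty, the joint likelihood of the observed sequence is P(data|H) = 0.891·0.891·0.109 = 0.086533 and P(data|¬H) = 0.279·0.279·0.721 = 0.056123.
Bayes: P(H|data) = 0.112·0.086533 / (0.112·0.086533 + 0.888·0.056123) = 0.0096917/0.059529 = 0.1628.

Posterior P(H) ≈ 0.163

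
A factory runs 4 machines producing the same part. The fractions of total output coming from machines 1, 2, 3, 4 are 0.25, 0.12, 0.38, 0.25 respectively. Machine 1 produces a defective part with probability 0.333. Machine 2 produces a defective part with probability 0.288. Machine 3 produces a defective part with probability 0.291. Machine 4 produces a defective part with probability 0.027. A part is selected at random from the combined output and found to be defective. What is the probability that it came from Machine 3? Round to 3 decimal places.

Tabulate prior·likelihood by source: [1] prior 0.25, lik 0.333, product 0.08325; [2] prior 0.12, lik 0.288, product 0.03456; [3] prior 0.38, lik 0.291, product 0.1106; [4] prior 0.25, lik 0.027, product 0.006750.
Normalizing constant = 0.23514; the posterior for Machine 3 is its product over the sum, 0.1106/0.23514 = 0.470.

Posterior probability ≈ 0.470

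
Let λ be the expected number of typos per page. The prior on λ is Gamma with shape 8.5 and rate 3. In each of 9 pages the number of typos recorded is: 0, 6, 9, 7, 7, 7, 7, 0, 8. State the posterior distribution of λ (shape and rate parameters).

Posterior: Gamma(shape=59.5, rate=12)

Total count ∑xᵢ = 51 over n = 9 pages.
Gamma is conjugate to the Poisson likelihood: posterior is Gamma(shape = 8.5+51 = 59.5, rate = 3+9 = 12).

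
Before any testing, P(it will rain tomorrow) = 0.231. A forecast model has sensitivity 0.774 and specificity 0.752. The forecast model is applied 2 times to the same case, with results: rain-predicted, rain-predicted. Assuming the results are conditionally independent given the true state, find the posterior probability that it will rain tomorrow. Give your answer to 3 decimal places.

Posterior P(H) ≈ 0.745

Let H be the event that it will rain tomorrow; start with P(H) = 0.231. P('rain-predicted'|H) = 0.774, P('rain-predicted'|¬H) = 0.248.
Update on result 1 ('rain-predicted'): P(H) ← 0.774·0.2310 / (0.774·0.2310 + 0.248·0.7690) = 0.17879/0.36951 = 0.4839.
Update on result 2 ('rain-predicted'): P(H) ← 0.774·0.4839 / (0.774·0.4839 + 0.248·0.5161) = 0.37452/0.50252 = 0.7453.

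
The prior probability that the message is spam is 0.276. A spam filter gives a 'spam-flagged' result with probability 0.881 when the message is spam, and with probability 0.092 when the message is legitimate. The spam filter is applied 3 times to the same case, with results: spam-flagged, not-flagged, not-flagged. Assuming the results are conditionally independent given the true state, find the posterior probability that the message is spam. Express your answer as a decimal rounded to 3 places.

Posterior P(H) ≈ 0.059

With H the event that the message is spam, the joint likelihood of the observed sequence is P(data|H) = 0.881·0.119·0.119 = 0.012476 and P(data|¬H) = 0.092·0.908·0.908 = 0.075851.
Bayes: P(H|data) = 0.276·0.012476 / (0.276·0.012476 + 0.724·0.075851) = 0.0034433/0.058359 = 0.0590.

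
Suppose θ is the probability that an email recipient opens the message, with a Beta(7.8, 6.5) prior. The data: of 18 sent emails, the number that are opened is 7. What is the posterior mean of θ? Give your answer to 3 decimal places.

Posterior mean ≈ 0.458

The binomial likelihood is conjugate to the Beta prior: with 7 successes and 11 failures, the posterior is Beta(7.8+7, 6.5+11) = Beta(14.8, 17.5).
E[θ | data] = 14.8/(14.8+17.5) = 0.458.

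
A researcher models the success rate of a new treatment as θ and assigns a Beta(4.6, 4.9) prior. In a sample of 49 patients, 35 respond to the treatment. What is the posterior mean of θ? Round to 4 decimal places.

The binomial likelihood is conjugate to the Beta prior: with 35 successes and 14 failures, the posterior is Beta(4.6+35, 4.9+14) = Beta(39.6, 18.9).
Posterior mean = α/(α+β) = 39.6/58.5 = 0.6769.

Posterior mean ≈ 0.6769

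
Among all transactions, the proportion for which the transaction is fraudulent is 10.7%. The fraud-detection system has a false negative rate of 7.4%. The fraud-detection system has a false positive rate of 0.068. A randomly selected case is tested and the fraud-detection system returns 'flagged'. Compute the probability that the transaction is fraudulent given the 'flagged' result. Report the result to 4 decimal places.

P(H | E) ≈ 0.6200

Write H for 'the transaction is fraudulent'. Prior odds H:¬H = 0.107/0.893 = 0.11982. For the 'flagged' outcome, the likelihood ratio is 0.926/0.068 = 13.618.
Posterior odds = 0.11982 × 13.618 = 1.6317, so P(H|E) = 1.6317/(1+1.6317) = 0.6200.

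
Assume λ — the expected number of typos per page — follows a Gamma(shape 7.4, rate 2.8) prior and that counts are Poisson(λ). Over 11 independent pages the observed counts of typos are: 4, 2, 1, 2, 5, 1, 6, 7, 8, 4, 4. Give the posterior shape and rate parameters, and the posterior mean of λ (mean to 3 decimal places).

Posterior: Gamma(shape=51.4, rate=13.8); mean ≈ 3.725

Total count ∑xᵢ = 44 over n = 11 pages.
Gamma is conjugate to the Poisson likelihood: posterior is Gamma(shape = 7.4+44 = 51.4, rate = 2.8+11 = 13.8).
Posterior mean = shape/rate = 51.4/13.8 = 3.725.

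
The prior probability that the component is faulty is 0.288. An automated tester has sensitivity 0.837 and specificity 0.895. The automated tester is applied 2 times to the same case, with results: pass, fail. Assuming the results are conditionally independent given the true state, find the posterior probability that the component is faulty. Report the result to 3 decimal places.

Let H be the event that the component is faulty; start with P(H) = 0.288. P('fail'|H) = 0.837, P('fail'|¬H) = 0.105.
Update on result 1 ('pass'): P(H) ← 0.163·0.2880 / (0.163·0.2880 + 0.895·0.7120) = 0.046944/0.68418 = 0.0686.
Update on result 2 ('fail'): P(H) ← 0.837·0.0686 / (0.837·0.0686 + 0.105·0.9314) = 0.057429/0.15522 = 0.3700.

Posterior P(H) ≈ 0.370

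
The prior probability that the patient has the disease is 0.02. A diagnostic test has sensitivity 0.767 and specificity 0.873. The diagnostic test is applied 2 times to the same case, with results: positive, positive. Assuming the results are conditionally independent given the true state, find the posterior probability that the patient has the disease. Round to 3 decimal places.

Posterior P(H) ≈ 0.427

Let H be the event that the patient has the disease; start with P(H) = 0.02. P('positive'|H) = 0.767, P('positive'|¬H) = 0.127.
Update on result 1 ('positive'): P(H) ← 0.767·0.0200 / (0.767·0.0200 + 0.127·0.9800) = 0.015340/0.13980 = 0.1097.
Update on result 2 ('positive'): P(H) ← 0.767·0.1097 / (0.767·0.1097 + 0.127·0.8903) = 0.084162/0.19723 = 0.4267.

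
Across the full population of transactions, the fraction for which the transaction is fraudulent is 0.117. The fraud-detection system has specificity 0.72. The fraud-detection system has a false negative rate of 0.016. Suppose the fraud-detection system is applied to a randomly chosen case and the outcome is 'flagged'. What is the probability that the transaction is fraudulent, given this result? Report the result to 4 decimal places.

P(H | E) ≈ 0.3177

Let H be the event that the transaction is fraudulent. P(H) = 0.117, so P(¬H) = 0.883. With E the 'flagged' result, P(E|H) = 0.984 and P(E|¬H) = 0.28.
P(E) = 0.984·0.117 + 0.28·0.883 = 0.11513 + 0.24724 = 0.36237.
By Bayes' theorem, P(H|E) = 0.11513 / 0.36237 = 0.3177.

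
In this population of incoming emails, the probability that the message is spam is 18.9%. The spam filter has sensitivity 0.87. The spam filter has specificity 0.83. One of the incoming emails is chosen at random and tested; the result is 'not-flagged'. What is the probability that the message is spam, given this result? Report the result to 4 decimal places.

P(H | E) ≈ 0.0352

Write H for 'the message is spam'. Prior odds H:¬H = 0.189/0.811 = 0.23305. For the 'not-flagged' outcome, the likelihood ratio is 0.13/0.83 = 0.15663.
Posterior odds = 0.23305 × 0.15663 = 0.036501, so P(H|E) = 0.036501/(1+0.036501) = 0.0352.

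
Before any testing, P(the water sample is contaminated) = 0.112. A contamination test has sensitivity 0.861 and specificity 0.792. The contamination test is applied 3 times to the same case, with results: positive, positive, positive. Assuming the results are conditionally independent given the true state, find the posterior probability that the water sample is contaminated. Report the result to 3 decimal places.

Let H be the event that the water sample is contaminated; start with P(H) = 0.112. P('positive'|H) = 0.861, P('positive'|¬H) = 0.208.
Update on result 1 ('positive'): P(H) ← 0.861·0.1120 / (0.861·0.1120 + 0.208·0.8880) = 0.096432/0.28114 = 0.3430.
Update on result 2 ('positive'): P(H) ← 0.861·0.3430 / (0.861·0.3430 + 0.208·0.6570) = 0.29533/0.43198 = 0.6837.
Update on result 3 ('positive'): P(H) ← 0.861·0.6837 / (0.861·0.6837 + 0.208·0.3163) = 0.58863/0.65443 = 0.8995.

Posterior P(H) ≈ 0.899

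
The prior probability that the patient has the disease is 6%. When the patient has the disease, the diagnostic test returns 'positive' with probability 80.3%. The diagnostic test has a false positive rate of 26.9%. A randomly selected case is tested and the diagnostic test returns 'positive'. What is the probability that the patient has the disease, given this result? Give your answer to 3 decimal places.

Let H be the event that the patient has the disease. P(H) = 0.06, so P(¬H) = 0.94. With E the 'positive' result, P(E|H) = 0.803 and P(E|¬H) = 0.269.
P(E) = 0.803·0.06 + 0.269·0.94 = 0.048180 + 0.25286 = 0.30104.
By Bayes' theorem, P(H|E) = 0.048180 / 0.30104 = 0.160.

P(H | E) ≈ 0.160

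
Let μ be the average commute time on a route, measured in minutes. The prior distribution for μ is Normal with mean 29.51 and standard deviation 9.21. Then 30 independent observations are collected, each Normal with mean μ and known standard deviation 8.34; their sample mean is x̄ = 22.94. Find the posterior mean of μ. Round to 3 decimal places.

Posterior mean ≈ 23.115

With known σ, the Normal prior is conjugate. Weight on the data is w = (n/σ²)/(n/σ² + 1/τ₀²) = 0.431310/(0.431310+0.0117891) = 0.97339.
Posterior mean = w·x̄ + (1−w)·μ₀ = 0.97339·22.94 + 0.026606·29.51 = 23.115.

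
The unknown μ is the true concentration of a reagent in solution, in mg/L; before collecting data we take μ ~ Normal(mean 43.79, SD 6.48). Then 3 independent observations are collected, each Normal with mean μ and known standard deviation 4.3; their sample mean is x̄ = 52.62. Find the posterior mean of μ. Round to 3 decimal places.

Posterior mean ≈ 51.490

Prior precision 1/τ₀² = 1/6.48² = 0.0238150; data precision n/σ² = 3/4.3² = 0.162250.
Posterior precision = 0.0238150 + 0.162250 = 0.186065.
Posterior mean = (0.0238150·43.79 + 0.162250·52.62) / 0.186065 = 51.490.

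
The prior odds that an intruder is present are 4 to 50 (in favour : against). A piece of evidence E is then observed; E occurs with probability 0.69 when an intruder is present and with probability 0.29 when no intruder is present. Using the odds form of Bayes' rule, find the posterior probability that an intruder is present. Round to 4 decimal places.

Prior odds = 4/50 = 0.080000.
Likelihood ratio for E = 0.69/0.29 = 2.3793.
Posterior odds = prior odds × LR = 0.19034.
Posterior probability = odds/(1+odds) = 0.19034/1.1903 = 0.1599.

Posterior probability ≈ 0.1599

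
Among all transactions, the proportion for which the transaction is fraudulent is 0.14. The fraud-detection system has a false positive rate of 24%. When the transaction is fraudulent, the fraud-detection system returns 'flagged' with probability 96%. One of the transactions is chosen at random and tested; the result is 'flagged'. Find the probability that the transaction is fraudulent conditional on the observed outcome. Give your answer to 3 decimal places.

Let H be the event that the transaction is fraudulent. P(H) = 0.14, so P(¬H) = 0.86. With E the 'flagged' result, P(E|H) = 0.96 and P(E|¬H) = 0.24.
P(E) = 0.96·0.14 + 0.24·0.86 = 0.13440 + 0.20640 = 0.34080.
By Bayes' theorem, P(H|E) = 0.13440 / 0.34080 = 0.394.

P(H | E) ≈ 0.394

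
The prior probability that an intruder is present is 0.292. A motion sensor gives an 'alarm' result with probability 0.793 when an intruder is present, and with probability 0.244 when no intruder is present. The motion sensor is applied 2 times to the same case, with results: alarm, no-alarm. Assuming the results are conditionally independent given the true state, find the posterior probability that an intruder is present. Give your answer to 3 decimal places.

Let H be the event that an intruder is present; start with P(H) = 0.292. P('alarm'|H) = 0.793, P('alarm'|¬H) = 0.244.
Update on result 1 ('alarm'): P(H) ← 0.793·0.2920 / (0.793·0.2920 + 0.244·0.7080) = 0.23156/0.40431 = 0.5727.
Update on result 2 ('no-alarm'): P(H) ← 0.207·0.5727 / (0.207·0.5727 + 0.756·0.4273) = 0.11855/0.44158 = 0.2685.

Posterior P(H) ≈ 0.268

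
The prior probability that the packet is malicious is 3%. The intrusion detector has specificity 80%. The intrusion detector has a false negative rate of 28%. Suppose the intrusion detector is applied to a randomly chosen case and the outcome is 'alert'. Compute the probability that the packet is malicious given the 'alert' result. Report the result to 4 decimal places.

P(H | E) ≈ 0.1002

Let H be the event that the packet is malicious. P(H) = 0.03, so P(¬H) = 0.97. With E the 'alert' result, P(E|H) = 0.72 and P(E|¬H) = 0.2.
P(E) = 0.72·0.03 + 0.2·0.97 = 0.021600 + 0.19400 = 0.21560.
By Bayes' theorem, P(H|E) = 0.021600 / 0.21560 = 0.1002.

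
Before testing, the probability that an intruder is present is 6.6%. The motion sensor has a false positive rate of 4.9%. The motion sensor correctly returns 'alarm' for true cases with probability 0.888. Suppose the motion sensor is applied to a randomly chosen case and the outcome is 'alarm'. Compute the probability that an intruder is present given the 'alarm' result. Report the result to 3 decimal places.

P(H | E) ≈ 0.562

Write H for 'an intruder is present'. Prior odds H:¬H = 0.066/0.934 = 0.070664. For the 'alarm' outcome, the likelihood ratio is 0.888/0.049 = 18.122.
Posterior odds = 0.070664 × 18.122 = 1.2806, so P(H|E) = 1.2806/(1+1.2806) = 0.562.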